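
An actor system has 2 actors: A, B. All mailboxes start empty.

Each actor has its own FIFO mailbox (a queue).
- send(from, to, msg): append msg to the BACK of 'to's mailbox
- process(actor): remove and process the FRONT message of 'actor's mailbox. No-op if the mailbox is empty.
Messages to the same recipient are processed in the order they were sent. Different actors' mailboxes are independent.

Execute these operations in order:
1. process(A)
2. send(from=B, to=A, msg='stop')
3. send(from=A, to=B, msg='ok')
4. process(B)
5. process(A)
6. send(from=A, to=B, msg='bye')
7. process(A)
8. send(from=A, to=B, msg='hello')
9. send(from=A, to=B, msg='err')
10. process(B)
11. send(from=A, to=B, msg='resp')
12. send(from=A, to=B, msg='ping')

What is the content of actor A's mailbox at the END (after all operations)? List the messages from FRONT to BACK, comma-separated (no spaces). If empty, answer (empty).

Answer: (empty)

Derivation:
After 1 (process(A)): A:[] B:[]
After 2 (send(from=B, to=A, msg='stop')): A:[stop] B:[]
After 3 (send(from=A, to=B, msg='ok')): A:[stop] B:[ok]
After 4 (process(B)): A:[stop] B:[]
After 5 (process(A)): A:[] B:[]
After 6 (send(from=A, to=B, msg='bye')): A:[] B:[bye]
After 7 (process(A)): A:[] B:[bye]
After 8 (send(from=A, to=B, msg='hello')): A:[] B:[bye,hello]
After 9 (send(from=A, to=B, msg='err')): A:[] B:[bye,hello,err]
After 10 (process(B)): A:[] B:[hello,err]
After 11 (send(from=A, to=B, msg='resp')): A:[] B:[hello,err,resp]
After 12 (send(from=A, to=B, msg='ping')): A:[] B:[hello,err,resp,ping]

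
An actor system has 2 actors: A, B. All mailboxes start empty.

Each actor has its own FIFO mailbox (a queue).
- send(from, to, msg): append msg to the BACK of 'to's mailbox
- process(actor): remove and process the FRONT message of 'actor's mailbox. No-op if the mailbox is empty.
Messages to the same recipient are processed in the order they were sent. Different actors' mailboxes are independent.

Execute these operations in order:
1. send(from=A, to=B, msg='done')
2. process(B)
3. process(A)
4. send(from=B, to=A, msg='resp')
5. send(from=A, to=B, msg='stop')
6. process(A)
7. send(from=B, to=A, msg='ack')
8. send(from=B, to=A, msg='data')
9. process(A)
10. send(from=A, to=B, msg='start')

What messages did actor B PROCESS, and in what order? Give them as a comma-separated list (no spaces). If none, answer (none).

Answer: done

Derivation:
After 1 (send(from=A, to=B, msg='done')): A:[] B:[done]
After 2 (process(B)): A:[] B:[]
After 3 (process(A)): A:[] B:[]
After 4 (send(from=B, to=A, msg='resp')): A:[resp] B:[]
After 5 (send(from=A, to=B, msg='stop')): A:[resp] B:[stop]
After 6 (process(A)): A:[] B:[stop]
After 7 (send(from=B, to=A, msg='ack')): A:[ack] B:[stop]
After 8 (send(from=B, to=A, msg='data')): A:[ack,data] B:[stop]
After 9 (process(A)): A:[data] B:[stop]
After 10 (send(from=A, to=B, msg='start')): A:[data] B:[stop,start]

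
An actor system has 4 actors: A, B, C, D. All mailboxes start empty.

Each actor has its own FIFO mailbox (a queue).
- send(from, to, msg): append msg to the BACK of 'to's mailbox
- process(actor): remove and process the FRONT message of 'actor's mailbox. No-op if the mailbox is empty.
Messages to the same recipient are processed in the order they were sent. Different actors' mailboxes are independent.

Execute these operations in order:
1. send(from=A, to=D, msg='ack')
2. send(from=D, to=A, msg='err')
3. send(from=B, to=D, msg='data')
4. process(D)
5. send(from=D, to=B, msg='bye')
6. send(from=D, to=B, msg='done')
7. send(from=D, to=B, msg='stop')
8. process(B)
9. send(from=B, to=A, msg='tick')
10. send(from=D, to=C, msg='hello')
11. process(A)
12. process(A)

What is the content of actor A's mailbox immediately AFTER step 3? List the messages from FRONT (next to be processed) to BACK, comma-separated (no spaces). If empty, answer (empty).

After 1 (send(from=A, to=D, msg='ack')): A:[] B:[] C:[] D:[ack]
After 2 (send(from=D, to=A, msg='err')): A:[err] B:[] C:[] D:[ack]
After 3 (send(from=B, to=D, msg='data')): A:[err] B:[] C:[] D:[ack,data]

err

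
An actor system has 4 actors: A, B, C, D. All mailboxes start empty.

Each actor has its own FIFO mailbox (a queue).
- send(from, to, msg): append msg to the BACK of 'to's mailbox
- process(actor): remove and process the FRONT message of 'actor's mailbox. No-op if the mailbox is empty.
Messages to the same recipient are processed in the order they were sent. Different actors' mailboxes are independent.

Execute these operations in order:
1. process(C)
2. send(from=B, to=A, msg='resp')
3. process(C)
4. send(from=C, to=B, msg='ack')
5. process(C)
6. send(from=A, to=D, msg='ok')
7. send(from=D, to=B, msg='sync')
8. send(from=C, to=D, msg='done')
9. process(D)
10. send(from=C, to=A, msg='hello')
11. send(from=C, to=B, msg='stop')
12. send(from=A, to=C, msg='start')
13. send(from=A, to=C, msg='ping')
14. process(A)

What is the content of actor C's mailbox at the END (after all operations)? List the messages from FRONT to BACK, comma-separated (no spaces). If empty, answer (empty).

After 1 (process(C)): A:[] B:[] C:[] D:[]
After 2 (send(from=B, to=A, msg='resp')): A:[resp] B:[] C:[] D:[]
After 3 (process(C)): A:[resp] B:[] C:[] D:[]
After 4 (send(from=C, to=B, msg='ack')): A:[resp] B:[ack] C:[] D:[]
After 5 (process(C)): A:[resp] B:[ack] C:[] D:[]
After 6 (send(from=A, to=D, msg='ok')): A:[resp] B:[ack] C:[] D:[ok]
After 7 (send(from=D, to=B, msg='sync')): A:[resp] B:[ack,sync] C:[] D:[ok]
After 8 (send(from=C, to=D, msg='done')): A:[resp] B:[ack,sync] C:[] D:[ok,done]
After 9 (process(D)): A:[resp] B:[ack,sync] C:[] D:[done]
After 10 (send(from=C, to=A, msg='hello')): A:[resp,hello] B:[ack,sync] C:[] D:[done]
After 11 (send(from=C, to=B, msg='stop')): A:[resp,hello] B:[ack,sync,stop] C:[] D:[done]
After 12 (send(from=A, to=C, msg='start')): A:[resp,hello] B:[ack,sync,stop] C:[start] D:[done]
After 13 (send(from=A, to=C, msg='ping')): A:[resp,hello] B:[ack,sync,stop] C:[start,ping] D:[done]
After 14 (process(A)): A:[hello] B:[ack,sync,stop] C:[start,ping] D:[done]

Answer: start,ping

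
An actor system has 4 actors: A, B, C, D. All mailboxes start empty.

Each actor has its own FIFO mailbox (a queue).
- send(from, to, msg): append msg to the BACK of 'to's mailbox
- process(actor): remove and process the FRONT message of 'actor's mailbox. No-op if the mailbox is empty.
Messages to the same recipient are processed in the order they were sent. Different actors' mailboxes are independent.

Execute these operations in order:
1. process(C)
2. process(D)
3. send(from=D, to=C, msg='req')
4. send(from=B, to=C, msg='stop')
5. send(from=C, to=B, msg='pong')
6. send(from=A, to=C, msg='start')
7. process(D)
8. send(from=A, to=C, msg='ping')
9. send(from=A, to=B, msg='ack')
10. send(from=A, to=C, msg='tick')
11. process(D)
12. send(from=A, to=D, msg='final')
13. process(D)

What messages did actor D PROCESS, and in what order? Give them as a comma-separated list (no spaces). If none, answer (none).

After 1 (process(C)): A:[] B:[] C:[] D:[]
After 2 (process(D)): A:[] B:[] C:[] D:[]
After 3 (send(from=D, to=C, msg='req')): A:[] B:[] C:[req] D:[]
After 4 (send(from=B, to=C, msg='stop')): A:[] B:[] C:[req,stop] D:[]
After 5 (send(from=C, to=B, msg='pong')): A:[] B:[pong] C:[req,stop] D:[]
After 6 (send(from=A, to=C, msg='start')): A:[] B:[pong] C:[req,stop,start] D:[]
After 7 (process(D)): A:[] B:[pong] C:[req,stop,start] D:[]
After 8 (send(from=A, to=C, msg='ping')): A:[] B:[pong] C:[req,stop,start,ping] D:[]
After 9 (send(from=A, to=B, msg='ack')): A:[] B:[pong,ack] C:[req,stop,start,ping] D:[]
After 10 (send(from=A, to=C, msg='tick')): A:[] B:[pong,ack] C:[req,stop,start,ping,tick] D:[]
After 11 (process(D)): A:[] B:[pong,ack] C:[req,stop,start,ping,tick] D:[]
After 12 (send(from=A, to=D, msg='final')): A:[] B:[pong,ack] C:[req,stop,start,ping,tick] D:[final]
After 13 (process(D)): A:[] B:[pong,ack] C:[req,stop,start,ping,tick] D:[]

Answer: final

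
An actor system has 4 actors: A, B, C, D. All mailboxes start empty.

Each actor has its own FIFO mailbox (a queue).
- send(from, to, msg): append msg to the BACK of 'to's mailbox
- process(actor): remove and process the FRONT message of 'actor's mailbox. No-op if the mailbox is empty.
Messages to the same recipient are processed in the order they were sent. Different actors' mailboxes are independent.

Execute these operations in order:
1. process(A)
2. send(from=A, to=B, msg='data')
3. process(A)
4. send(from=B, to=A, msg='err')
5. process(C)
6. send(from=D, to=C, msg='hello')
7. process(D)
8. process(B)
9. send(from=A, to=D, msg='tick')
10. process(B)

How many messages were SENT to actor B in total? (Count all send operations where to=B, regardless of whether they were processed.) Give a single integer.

After 1 (process(A)): A:[] B:[] C:[] D:[]
After 2 (send(from=A, to=B, msg='data')): A:[] B:[data] C:[] D:[]
After 3 (process(A)): A:[] B:[data] C:[] D:[]
After 4 (send(from=B, to=A, msg='err')): A:[err] B:[data] C:[] D:[]
After 5 (process(C)): A:[err] B:[data] C:[] D:[]
After 6 (send(from=D, to=C, msg='hello')): A:[err] B:[data] C:[hello] D:[]
After 7 (process(D)): A:[err] B:[data] C:[hello] D:[]
After 8 (process(B)): A:[err] B:[] C:[hello] D:[]
After 9 (send(from=A, to=D, msg='tick')): A:[err] B:[] C:[hello] D:[tick]
After 10 (process(B)): A:[err] B:[] C:[hello] D:[tick]

Answer: 1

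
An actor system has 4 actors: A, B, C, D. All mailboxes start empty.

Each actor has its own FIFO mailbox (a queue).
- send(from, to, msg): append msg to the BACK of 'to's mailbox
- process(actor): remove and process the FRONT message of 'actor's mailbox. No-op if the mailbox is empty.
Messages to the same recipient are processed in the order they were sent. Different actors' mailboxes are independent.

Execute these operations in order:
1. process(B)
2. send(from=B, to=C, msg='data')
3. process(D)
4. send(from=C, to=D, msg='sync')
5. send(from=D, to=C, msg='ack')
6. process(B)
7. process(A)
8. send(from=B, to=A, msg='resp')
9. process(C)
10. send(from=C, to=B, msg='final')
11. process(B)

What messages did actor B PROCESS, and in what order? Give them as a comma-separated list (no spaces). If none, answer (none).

After 1 (process(B)): A:[] B:[] C:[] D:[]
After 2 (send(from=B, to=C, msg='data')): A:[] B:[] C:[data] D:[]
After 3 (process(D)): A:[] B:[] C:[data] D:[]
After 4 (send(from=C, to=D, msg='sync')): A:[] B:[] C:[data] D:[sync]
After 5 (send(from=D, to=C, msg='ack')): A:[] B:[] C:[data,ack] D:[sync]
After 6 (process(B)): A:[] B:[] C:[data,ack] D:[sync]
After 7 (process(A)): A:[] B:[] C:[data,ack] D:[sync]
After 8 (send(from=B, to=A, msg='resp')): A:[resp] B:[] C:[data,ack] D:[sync]
After 9 (process(C)): A:[resp] B:[] C:[ack] D:[sync]
After 10 (send(from=C, to=B, msg='final')): A:[resp] B:[final] C:[ack] D:[sync]
After 11 (process(B)): A:[resp] B:[] C:[ack] D:[sync]

Answer: final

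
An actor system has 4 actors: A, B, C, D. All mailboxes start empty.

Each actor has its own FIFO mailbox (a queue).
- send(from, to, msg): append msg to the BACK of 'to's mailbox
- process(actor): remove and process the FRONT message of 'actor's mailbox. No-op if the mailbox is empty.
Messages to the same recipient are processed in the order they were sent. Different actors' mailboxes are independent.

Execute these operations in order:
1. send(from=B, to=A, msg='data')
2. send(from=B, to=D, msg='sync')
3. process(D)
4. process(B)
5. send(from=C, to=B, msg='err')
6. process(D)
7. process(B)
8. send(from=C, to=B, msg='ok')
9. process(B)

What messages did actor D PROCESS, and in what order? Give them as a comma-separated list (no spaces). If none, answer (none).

After 1 (send(from=B, to=A, msg='data')): A:[data] B:[] C:[] D:[]
After 2 (send(from=B, to=D, msg='sync')): A:[data] B:[] C:[] D:[sync]
After 3 (process(D)): A:[data] B:[] C:[] D:[]
After 4 (process(B)): A:[data] B:[] C:[] D:[]
After 5 (send(from=C, to=B, msg='err')): A:[data] B:[err] C:[] D:[]
After 6 (process(D)): A:[data] B:[err] C:[] D:[]
After 7 (process(B)): A:[data] B:[] C:[] D:[]
After 8 (send(from=C, to=B, msg='ok')): A:[data] B:[ok] C:[] D:[]
After 9 (process(B)): A:[data] B:[] C:[] D:[]

Answer: sync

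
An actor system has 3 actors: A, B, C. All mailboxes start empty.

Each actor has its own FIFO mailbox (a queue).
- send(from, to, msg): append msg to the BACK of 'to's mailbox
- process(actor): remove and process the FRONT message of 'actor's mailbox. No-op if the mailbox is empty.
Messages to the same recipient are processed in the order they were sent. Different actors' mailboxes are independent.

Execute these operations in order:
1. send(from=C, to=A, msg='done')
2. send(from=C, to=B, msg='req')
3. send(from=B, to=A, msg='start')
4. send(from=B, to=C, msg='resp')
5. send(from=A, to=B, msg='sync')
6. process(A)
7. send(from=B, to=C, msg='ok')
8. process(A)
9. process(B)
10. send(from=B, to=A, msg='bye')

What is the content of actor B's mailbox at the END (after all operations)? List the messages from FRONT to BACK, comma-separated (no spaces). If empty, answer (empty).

Answer: sync

Derivation:
After 1 (send(from=C, to=A, msg='done')): A:[done] B:[] C:[]
After 2 (send(from=C, to=B, msg='req')): A:[done] B:[req] C:[]
After 3 (send(from=B, to=A, msg='start')): A:[done,start] B:[req] C:[]
After 4 (send(from=B, to=C, msg='resp')): A:[done,start] B:[req] C:[resp]
After 5 (send(from=A, to=B, msg='sync')): A:[done,start] B:[req,sync] C:[resp]
After 6 (process(A)): A:[start] B:[req,sync] C:[resp]
After 7 (send(from=B, to=C, msg='ok')): A:[start] B:[req,sync] C:[resp,ok]
After 8 (process(A)): A:[] B:[req,sync] C:[resp,ok]
After 9 (process(B)): A:[] B:[sync] C:[resp,ok]
After 10 (send(from=B, to=A, msg='bye')): A:[bye] B:[sync] C:[resp,ok]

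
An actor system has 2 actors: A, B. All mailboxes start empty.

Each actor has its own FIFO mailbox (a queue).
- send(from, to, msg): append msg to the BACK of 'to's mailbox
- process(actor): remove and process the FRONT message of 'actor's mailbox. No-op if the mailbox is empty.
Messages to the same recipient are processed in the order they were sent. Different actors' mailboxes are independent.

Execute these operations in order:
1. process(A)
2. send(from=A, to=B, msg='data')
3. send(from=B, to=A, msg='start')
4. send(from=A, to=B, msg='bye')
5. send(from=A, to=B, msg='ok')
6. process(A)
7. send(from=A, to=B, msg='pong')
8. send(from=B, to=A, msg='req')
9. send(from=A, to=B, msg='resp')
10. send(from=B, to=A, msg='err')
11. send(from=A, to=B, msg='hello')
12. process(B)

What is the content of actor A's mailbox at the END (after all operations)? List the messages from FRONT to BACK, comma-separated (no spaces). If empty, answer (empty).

Answer: req,err

Derivation:
After 1 (process(A)): A:[] B:[]
After 2 (send(from=A, to=B, msg='data')): A:[] B:[data]
After 3 (send(from=B, to=A, msg='start')): A:[start] B:[data]
After 4 (send(from=A, to=B, msg='bye')): A:[start] B:[data,bye]
After 5 (send(from=A, to=B, msg='ok')): A:[start] B:[data,bye,ok]
After 6 (process(A)): A:[] B:[data,bye,ok]
After 7 (send(from=A, to=B, msg='pong')): A:[] B:[data,bye,ok,pong]
After 8 (send(from=B, to=A, msg='req')): A:[req] B:[data,bye,ok,pong]
After 9 (send(from=A, to=B, msg='resp')): A:[req] B:[data,bye,ok,pong,resp]
After 10 (send(from=B, to=A, msg='err')): A:[req,err] B:[data,bye,ok,pong,resp]
After 11 (send(from=A, to=B, msg='hello')): A:[req,err] B:[data,bye,ok,pong,resp,hello]
After 12 (process(B)): A:[req,err] B:[bye,ok,pong,resp,hello]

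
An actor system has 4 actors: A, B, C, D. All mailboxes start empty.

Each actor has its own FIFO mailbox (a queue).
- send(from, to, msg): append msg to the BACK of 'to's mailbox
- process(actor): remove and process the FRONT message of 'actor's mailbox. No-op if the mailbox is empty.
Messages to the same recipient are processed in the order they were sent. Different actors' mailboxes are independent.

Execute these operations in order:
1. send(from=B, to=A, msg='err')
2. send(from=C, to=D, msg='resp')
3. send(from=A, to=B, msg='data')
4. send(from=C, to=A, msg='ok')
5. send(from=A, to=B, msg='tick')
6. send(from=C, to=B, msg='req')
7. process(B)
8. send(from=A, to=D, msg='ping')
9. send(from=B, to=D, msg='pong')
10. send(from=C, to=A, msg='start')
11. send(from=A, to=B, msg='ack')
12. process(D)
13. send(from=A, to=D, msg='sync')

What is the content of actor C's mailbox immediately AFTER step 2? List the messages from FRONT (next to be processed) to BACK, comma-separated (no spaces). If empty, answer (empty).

After 1 (send(from=B, to=A, msg='err')): A:[err] B:[] C:[] D:[]
After 2 (send(from=C, to=D, msg='resp')): A:[err] B:[] C:[] D:[resp]

(empty)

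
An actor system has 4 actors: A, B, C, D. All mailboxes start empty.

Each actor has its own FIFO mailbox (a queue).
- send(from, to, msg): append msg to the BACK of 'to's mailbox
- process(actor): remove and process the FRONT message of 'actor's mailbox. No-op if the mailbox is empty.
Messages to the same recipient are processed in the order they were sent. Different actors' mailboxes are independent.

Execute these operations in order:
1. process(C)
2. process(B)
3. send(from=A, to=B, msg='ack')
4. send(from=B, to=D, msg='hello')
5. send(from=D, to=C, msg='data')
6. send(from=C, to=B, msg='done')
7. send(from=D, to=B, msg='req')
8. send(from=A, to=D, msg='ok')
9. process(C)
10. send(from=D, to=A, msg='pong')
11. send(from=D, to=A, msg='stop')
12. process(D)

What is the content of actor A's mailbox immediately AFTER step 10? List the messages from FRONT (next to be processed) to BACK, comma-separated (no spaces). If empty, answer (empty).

After 1 (process(C)): A:[] B:[] C:[] D:[]
After 2 (process(B)): A:[] B:[] C:[] D:[]
After 3 (send(from=A, to=B, msg='ack')): A:[] B:[ack] C:[] D:[]
After 4 (send(from=B, to=D, msg='hello')): A:[] B:[ack] C:[] D:[hello]
After 5 (send(from=D, to=C, msg='data')): A:[] B:[ack] C:[data] D:[hello]
After 6 (send(from=C, to=B, msg='done')): A:[] B:[ack,done] C:[data] D:[hello]
After 7 (send(from=D, to=B, msg='req')): A:[] B:[ack,done,req] C:[data] D:[hello]
After 8 (send(from=A, to=D, msg='ok')): A:[] B:[ack,done,req] C:[data] D:[hello,ok]
After 9 (process(C)): A:[] B:[ack,done,req] C:[] D:[hello,ok]
After 10 (send(from=D, to=A, msg='pong')): A:[pong] B:[ack,done,req] C:[] D:[hello,ok]

pong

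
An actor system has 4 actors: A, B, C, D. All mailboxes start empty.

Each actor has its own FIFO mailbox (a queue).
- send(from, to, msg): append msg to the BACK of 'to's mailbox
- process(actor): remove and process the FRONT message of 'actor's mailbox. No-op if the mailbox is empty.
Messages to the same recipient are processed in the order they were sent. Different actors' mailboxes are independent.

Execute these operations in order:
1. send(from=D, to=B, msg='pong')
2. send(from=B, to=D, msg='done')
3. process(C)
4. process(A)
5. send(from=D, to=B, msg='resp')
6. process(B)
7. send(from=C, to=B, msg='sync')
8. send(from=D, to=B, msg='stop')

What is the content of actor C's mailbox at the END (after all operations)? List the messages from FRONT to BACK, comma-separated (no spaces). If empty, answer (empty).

Answer: (empty)

Derivation:
After 1 (send(from=D, to=B, msg='pong')): A:[] B:[pong] C:[] D:[]
After 2 (send(from=B, to=D, msg='done')): A:[] B:[pong] C:[] D:[done]
After 3 (process(C)): A:[] B:[pong] C:[] D:[done]
After 4 (process(A)): A:[] B:[pong] C:[] D:[done]
After 5 (send(from=D, to=B, msg='resp')): A:[] B:[pong,resp] C:[] D:[done]
After 6 (process(B)): A:[] B:[resp] C:[] D:[done]
After 7 (send(from=C, to=B, msg='sync')): A:[] B:[resp,sync] C:[] D:[done]
After 8 (send(from=D, to=B, msg='stop')): A:[] B:[resp,sync,stop] C:[] D:[done]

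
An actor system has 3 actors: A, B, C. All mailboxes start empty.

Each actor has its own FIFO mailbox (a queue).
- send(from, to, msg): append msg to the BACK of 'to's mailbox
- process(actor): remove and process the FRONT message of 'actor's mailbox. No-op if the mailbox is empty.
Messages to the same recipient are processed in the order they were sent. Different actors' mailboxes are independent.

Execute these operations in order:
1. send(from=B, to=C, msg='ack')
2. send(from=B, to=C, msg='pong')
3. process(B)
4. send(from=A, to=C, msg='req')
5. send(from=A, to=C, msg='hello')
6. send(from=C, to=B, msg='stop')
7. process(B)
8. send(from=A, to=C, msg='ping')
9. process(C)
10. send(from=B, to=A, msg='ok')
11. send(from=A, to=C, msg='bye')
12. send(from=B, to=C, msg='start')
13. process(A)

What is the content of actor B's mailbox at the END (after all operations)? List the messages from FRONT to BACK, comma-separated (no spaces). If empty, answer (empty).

After 1 (send(from=B, to=C, msg='ack')): A:[] B:[] C:[ack]
After 2 (send(from=B, to=C, msg='pong')): A:[] B:[] C:[ack,pong]
After 3 (process(B)): A:[] B:[] C:[ack,pong]
After 4 (send(from=A, to=C, msg='req')): A:[] B:[] C:[ack,pong,req]
After 5 (send(from=A, to=C, msg='hello')): A:[] B:[] C:[ack,pong,req,hello]
After 6 (send(from=C, to=B, msg='stop')): A:[] B:[stop] C:[ack,pong,req,hello]
After 7 (process(B)): A:[] B:[] C:[ack,pong,req,hello]
After 8 (send(from=A, to=C, msg='ping')): A:[] B:[] C:[ack,pong,req,hello,ping]
After 9 (process(C)): A:[] B:[] C:[pong,req,hello,ping]
After 10 (send(from=B, to=A, msg='ok')): A:[ok] B:[] C:[pong,req,hello,ping]
After 11 (send(from=A, to=C, msg='bye')): A:[ok] B:[] C:[pong,req,hello,ping,bye]
After 12 (send(from=B, to=C, msg='start')): A:[ok] B:[] C:[pong,req,hello,ping,bye,start]
After 13 (process(A)): A:[] B:[] C:[pong,req,hello,ping,bye,start]

Answer: (empty)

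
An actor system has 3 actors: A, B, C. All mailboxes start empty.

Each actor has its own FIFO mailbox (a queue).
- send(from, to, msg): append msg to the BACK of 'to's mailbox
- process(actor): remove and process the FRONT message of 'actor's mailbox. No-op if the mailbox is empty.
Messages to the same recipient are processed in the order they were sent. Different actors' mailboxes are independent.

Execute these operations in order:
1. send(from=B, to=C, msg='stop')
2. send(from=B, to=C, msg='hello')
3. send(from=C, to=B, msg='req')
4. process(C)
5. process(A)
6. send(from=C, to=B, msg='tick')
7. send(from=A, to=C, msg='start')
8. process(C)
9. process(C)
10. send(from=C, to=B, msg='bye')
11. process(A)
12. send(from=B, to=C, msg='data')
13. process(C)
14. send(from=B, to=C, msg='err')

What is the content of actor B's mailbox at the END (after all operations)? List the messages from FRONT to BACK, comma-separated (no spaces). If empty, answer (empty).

Answer: req,tick,bye

Derivation:
After 1 (send(from=B, to=C, msg='stop')): A:[] B:[] C:[stop]
After 2 (send(from=B, to=C, msg='hello')): A:[] B:[] C:[stop,hello]
After 3 (send(from=C, to=B, msg='req')): A:[] B:[req] C:[stop,hello]
After 4 (process(C)): A:[] B:[req] C:[hello]
After 5 (process(A)): A:[] B:[req] C:[hello]
After 6 (send(from=C, to=B, msg='tick')): A:[] B:[req,tick] C:[hello]
After 7 (send(from=A, to=C, msg='start')): A:[] B:[req,tick] C:[hello,start]
After 8 (process(C)): A:[] B:[req,tick] C:[start]
After 9 (process(C)): A:[] B:[req,tick] C:[]
After 10 (send(from=C, to=B, msg='bye')): A:[] B:[req,tick,bye] C:[]
After 11 (process(A)): A:[] B:[req,tick,bye] C:[]
After 12 (send(from=B, to=C, msg='data')): A:[] B:[req,tick,bye] C:[data]
After 13 (process(C)): A:[] B:[req,tick,bye] C:[]
After 14 (send(from=B, to=C, msg='err')): A:[] B:[req,tick,bye] C:[err]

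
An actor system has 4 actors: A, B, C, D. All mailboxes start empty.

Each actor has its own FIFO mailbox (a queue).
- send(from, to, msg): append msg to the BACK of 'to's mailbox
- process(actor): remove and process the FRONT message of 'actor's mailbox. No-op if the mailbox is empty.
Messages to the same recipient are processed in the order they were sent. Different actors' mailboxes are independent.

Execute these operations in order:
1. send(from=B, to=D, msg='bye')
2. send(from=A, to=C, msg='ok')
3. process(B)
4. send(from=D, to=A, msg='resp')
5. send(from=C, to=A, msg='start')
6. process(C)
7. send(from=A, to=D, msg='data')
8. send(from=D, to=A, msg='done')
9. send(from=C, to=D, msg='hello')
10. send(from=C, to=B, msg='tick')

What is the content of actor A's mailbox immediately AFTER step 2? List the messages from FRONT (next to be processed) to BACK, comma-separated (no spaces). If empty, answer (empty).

After 1 (send(from=B, to=D, msg='bye')): A:[] B:[] C:[] D:[bye]
After 2 (send(from=A, to=C, msg='ok')): A:[] B:[] C:[ok] D:[bye]

(empty)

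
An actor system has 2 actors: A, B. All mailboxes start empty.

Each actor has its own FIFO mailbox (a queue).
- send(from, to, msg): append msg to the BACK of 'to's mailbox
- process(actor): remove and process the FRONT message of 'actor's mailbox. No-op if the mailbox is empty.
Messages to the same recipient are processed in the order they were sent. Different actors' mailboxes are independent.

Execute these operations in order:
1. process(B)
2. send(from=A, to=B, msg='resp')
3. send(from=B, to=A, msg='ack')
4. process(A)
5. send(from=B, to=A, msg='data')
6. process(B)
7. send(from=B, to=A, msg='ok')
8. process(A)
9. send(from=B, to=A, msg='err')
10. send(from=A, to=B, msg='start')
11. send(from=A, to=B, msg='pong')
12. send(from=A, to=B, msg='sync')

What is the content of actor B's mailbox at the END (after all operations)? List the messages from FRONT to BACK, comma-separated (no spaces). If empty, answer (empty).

Answer: start,pong,sync

Derivation:
After 1 (process(B)): A:[] B:[]
After 2 (send(from=A, to=B, msg='resp')): A:[] B:[resp]
After 3 (send(from=B, to=A, msg='ack')): A:[ack] B:[resp]
After 4 (process(A)): A:[] B:[resp]
After 5 (send(from=B, to=A, msg='data')): A:[data] B:[resp]
After 6 (process(B)): A:[data] B:[]
After 7 (send(from=B, to=A, msg='ok')): A:[data,ok] B:[]
After 8 (process(A)): A:[ok] B:[]
After 9 (send(from=B, to=A, msg='err')): A:[ok,err] B:[]
After 10 (send(from=A, to=B, msg='start')): A:[ok,err] B:[start]
After 11 (send(from=A, to=B, msg='pong')): A:[ok,err] B:[start,pong]
After 12 (send(from=A, to=B, msg='sync')): A:[ok,err] B:[start,pong,sync]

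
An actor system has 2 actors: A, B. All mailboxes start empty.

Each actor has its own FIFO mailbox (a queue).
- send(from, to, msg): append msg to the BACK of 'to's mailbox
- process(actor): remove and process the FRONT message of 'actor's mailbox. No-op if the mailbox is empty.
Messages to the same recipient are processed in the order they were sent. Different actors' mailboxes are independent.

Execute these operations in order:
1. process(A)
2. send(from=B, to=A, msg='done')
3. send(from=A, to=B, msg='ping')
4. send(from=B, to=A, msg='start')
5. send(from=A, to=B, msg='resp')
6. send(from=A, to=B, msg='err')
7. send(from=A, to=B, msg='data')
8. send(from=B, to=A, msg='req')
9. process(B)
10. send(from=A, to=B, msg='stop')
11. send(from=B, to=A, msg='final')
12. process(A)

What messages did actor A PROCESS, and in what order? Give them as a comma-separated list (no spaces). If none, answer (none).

After 1 (process(A)): A:[] B:[]
After 2 (send(from=B, to=A, msg='done')): A:[done] B:[]
After 3 (send(from=A, to=B, msg='ping')): A:[done] B:[ping]
After 4 (send(from=B, to=A, msg='start')): A:[done,start] B:[ping]
After 5 (send(from=A, to=B, msg='resp')): A:[done,start] B:[ping,resp]
After 6 (send(from=A, to=B, msg='err')): A:[done,start] B:[ping,resp,err]
After 7 (send(from=A, to=B, msg='data')): A:[done,start] B:[ping,resp,err,data]
After 8 (send(from=B, to=A, msg='req')): A:[done,start,req] B:[ping,resp,err,data]
After 9 (process(B)): A:[done,start,req] B:[resp,err,data]
After 10 (send(from=A, to=B, msg='stop')): A:[done,start,req] B:[resp,err,data,stop]
After 11 (send(from=B, to=A, msg='final')): A:[done,start,req,final] B:[resp,err,data,stop]
After 12 (process(A)): A:[start,req,final] B:[resp,err,data,stop]

Answer: done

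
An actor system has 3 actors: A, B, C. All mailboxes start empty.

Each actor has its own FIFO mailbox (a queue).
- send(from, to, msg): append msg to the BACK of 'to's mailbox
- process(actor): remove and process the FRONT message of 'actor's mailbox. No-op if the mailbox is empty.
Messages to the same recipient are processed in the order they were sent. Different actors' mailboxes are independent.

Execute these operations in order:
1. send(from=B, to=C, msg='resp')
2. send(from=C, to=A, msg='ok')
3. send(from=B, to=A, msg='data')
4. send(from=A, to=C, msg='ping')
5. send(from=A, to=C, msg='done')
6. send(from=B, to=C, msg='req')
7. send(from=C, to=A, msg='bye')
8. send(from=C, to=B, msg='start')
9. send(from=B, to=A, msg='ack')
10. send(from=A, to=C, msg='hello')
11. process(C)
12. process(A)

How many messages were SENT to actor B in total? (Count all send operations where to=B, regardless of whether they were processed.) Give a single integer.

After 1 (send(from=B, to=C, msg='resp')): A:[] B:[] C:[resp]
After 2 (send(from=C, to=A, msg='ok')): A:[ok] B:[] C:[resp]
After 3 (send(from=B, to=A, msg='data')): A:[ok,data] B:[] C:[resp]
After 4 (send(from=A, to=C, msg='ping')): A:[ok,data] B:[] C:[resp,ping]
After 5 (send(from=A, to=C, msg='done')): A:[ok,data] B:[] C:[resp,ping,done]
After 6 (send(from=B, to=C, msg='req')): A:[ok,data] B:[] C:[resp,ping,done,req]
After 7 (send(from=C, to=A, msg='bye')): A:[ok,data,bye] B:[] C:[resp,ping,done,req]
After 8 (send(from=C, to=B, msg='start')): A:[ok,data,bye] B:[start] C:[resp,ping,done,req]
After 9 (send(from=B, to=A, msg='ack')): A:[ok,data,bye,ack] B:[start] C:[resp,ping,done,req]
After 10 (send(from=A, to=C, msg='hello')): A:[ok,data,bye,ack] B:[start] C:[resp,ping,done,req,hello]
After 11 (process(C)): A:[ok,data,bye,ack] B:[start] C:[ping,done,req,hello]
After 12 (process(A)): A:[data,bye,ack] B:[start] C:[ping,done,req,hello]

Answer: 1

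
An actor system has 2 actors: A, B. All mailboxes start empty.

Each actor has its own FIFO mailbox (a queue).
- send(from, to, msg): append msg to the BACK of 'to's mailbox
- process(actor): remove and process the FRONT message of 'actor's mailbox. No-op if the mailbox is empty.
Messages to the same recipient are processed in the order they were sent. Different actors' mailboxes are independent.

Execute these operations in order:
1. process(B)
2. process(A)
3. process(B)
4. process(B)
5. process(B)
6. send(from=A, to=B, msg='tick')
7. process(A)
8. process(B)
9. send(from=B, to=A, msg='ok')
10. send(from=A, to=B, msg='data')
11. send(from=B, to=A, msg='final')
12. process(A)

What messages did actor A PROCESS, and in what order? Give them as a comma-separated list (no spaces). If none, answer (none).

Answer: ok

Derivation:
After 1 (process(B)): A:[] B:[]
After 2 (process(A)): A:[] B:[]
After 3 (process(B)): A:[] B:[]
After 4 (process(B)): A:[] B:[]
After 5 (process(B)): A:[] B:[]
After 6 (send(from=A, to=B, msg='tick')): A:[] B:[tick]
After 7 (process(A)): A:[] B:[tick]
After 8 (process(B)): A:[] B:[]
After 9 (send(from=B, to=A, msg='ok')): A:[ok] B:[]
After 10 (send(from=A, to=B, msg='data')): A:[ok] B:[data]
After 11 (send(from=B, to=A, msg='final')): A:[ok,final] B:[data]
After 12 (process(A)): A:[final] B:[data]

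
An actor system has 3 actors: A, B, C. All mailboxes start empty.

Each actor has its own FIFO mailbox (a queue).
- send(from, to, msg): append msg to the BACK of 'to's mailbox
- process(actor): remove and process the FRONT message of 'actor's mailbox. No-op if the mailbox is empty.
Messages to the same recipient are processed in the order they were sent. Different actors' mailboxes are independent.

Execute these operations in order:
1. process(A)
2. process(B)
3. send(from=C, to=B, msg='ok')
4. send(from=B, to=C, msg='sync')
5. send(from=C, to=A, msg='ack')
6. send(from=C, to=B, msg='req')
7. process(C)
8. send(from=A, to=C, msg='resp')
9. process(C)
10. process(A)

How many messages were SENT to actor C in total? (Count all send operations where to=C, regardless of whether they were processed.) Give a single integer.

Answer: 2

Derivation:
After 1 (process(A)): A:[] B:[] C:[]
After 2 (process(B)): A:[] B:[] C:[]
After 3 (send(from=C, to=B, msg='ok')): A:[] B:[ok] C:[]
After 4 (send(from=B, to=C, msg='sync')): A:[] B:[ok] C:[sync]
After 5 (send(from=C, to=A, msg='ack')): A:[ack] B:[ok] C:[sync]
After 6 (send(from=C, to=B, msg='req')): A:[ack] B:[ok,req] C:[sync]
After 7 (process(C)): A:[ack] B:[ok,req] C:[]
After 8 (send(from=A, to=C, msg='resp')): A:[ack] B:[ok,req] C:[resp]
After 9 (process(C)): A:[ack] B:[ok,req] C:[]
After 10 (process(A)): A:[] B:[ok,req] C:[]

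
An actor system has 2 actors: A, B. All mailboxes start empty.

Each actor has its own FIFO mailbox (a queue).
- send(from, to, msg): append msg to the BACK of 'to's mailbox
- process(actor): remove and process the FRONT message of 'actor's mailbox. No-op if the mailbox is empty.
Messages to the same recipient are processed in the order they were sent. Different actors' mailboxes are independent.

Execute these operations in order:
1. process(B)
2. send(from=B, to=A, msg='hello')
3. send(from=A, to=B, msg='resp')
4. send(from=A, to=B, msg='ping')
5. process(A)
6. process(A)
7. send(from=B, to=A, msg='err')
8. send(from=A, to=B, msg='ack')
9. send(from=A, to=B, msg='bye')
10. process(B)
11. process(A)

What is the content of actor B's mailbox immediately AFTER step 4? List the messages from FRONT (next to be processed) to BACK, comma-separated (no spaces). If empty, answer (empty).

After 1 (process(B)): A:[] B:[]
After 2 (send(from=B, to=A, msg='hello')): A:[hello] B:[]
After 3 (send(from=A, to=B, msg='resp')): A:[hello] B:[resp]
After 4 (send(from=A, to=B, msg='ping')): A:[hello] B:[resp,ping]

resp,ping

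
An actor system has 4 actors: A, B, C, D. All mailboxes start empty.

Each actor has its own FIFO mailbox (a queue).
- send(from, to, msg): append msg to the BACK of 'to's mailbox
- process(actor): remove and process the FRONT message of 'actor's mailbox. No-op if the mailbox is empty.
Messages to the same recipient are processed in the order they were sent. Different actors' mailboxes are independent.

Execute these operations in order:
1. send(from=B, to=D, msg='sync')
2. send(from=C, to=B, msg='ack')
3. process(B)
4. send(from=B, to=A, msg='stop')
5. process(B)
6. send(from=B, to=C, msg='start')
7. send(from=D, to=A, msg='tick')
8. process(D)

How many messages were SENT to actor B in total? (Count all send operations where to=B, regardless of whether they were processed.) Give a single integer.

After 1 (send(from=B, to=D, msg='sync')): A:[] B:[] C:[] D:[sync]
After 2 (send(from=C, to=B, msg='ack')): A:[] B:[ack] C:[] D:[sync]
After 3 (process(B)): A:[] B:[] C:[] D:[sync]
After 4 (send(from=B, to=A, msg='stop')): A:[stop] B:[] C:[] D:[sync]
After 5 (process(B)): A:[stop] B:[] C:[] D:[sync]
After 6 (send(from=B, to=C, msg='start')): A:[stop] B:[] C:[start] D:[sync]
After 7 (send(from=D, to=A, msg='tick')): A:[stop,tick] B:[] C:[start] D:[sync]
After 8 (process(D)): A:[stop,tick] B:[] C:[start] D:[]

Answer: 1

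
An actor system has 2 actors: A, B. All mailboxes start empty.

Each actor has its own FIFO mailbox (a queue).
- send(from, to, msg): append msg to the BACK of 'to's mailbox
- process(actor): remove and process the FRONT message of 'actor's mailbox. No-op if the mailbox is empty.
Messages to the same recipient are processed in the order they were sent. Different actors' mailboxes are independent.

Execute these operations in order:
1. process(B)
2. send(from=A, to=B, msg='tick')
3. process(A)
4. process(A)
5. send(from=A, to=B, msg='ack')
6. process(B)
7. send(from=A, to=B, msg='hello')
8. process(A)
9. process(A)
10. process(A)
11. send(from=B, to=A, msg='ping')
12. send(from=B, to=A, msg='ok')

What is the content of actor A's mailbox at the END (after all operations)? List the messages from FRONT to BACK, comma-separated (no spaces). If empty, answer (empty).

Answer: ping,ok

Derivation:
After 1 (process(B)): A:[] B:[]
After 2 (send(from=A, to=B, msg='tick')): A:[] B:[tick]
After 3 (process(A)): A:[] B:[tick]
After 4 (process(A)): A:[] B:[tick]
After 5 (send(from=A, to=B, msg='ack')): A:[] B:[tick,ack]
After 6 (process(B)): A:[] B:[ack]
After 7 (send(from=A, to=B, msg='hello')): A:[] B:[ack,hello]
After 8 (process(A)): A:[] B:[ack,hello]
After 9 (process(A)): A:[] B:[ack,hello]
After 10 (process(A)): A:[] B:[ack,hello]
After 11 (send(from=B, to=A, msg='ping')): A:[ping] B:[ack,hello]
After 12 (send(from=B, to=A, msg='ok')): A:[ping,ok] B:[ack,hello]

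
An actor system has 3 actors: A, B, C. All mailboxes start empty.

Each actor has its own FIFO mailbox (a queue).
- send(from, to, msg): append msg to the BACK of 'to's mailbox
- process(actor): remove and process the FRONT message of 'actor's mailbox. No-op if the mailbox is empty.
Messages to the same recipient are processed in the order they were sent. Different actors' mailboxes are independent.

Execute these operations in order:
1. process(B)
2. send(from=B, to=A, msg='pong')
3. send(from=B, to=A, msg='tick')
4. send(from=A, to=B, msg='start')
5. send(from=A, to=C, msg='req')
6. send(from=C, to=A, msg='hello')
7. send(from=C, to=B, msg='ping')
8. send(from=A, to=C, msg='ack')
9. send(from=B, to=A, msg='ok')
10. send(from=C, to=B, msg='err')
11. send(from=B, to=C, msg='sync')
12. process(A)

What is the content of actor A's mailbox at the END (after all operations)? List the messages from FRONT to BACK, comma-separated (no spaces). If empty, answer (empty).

After 1 (process(B)): A:[] B:[] C:[]
After 2 (send(from=B, to=A, msg='pong')): A:[pong] B:[] C:[]
After 3 (send(from=B, to=A, msg='tick')): A:[pong,tick] B:[] C:[]
After 4 (send(from=A, to=B, msg='start')): A:[pong,tick] B:[start] C:[]
After 5 (send(from=A, to=C, msg='req')): A:[pong,tick] B:[start] C:[req]
After 6 (send(from=C, to=A, msg='hello')): A:[pong,tick,hello] B:[start] C:[req]
After 7 (send(from=C, to=B, msg='ping')): A:[pong,tick,hello] B:[start,ping] C:[req]
After 8 (send(from=A, to=C, msg='ack')): A:[pong,tick,hello] B:[start,ping] C:[req,ack]
After 9 (send(from=B, to=A, msg='ok')): A:[pong,tick,hello,ok] B:[start,ping] C:[req,ack]
After 10 (send(from=C, to=B, msg='err')): A:[pong,tick,hello,ok] B:[start,ping,err] C:[req,ack]
After 11 (send(from=B, to=C, msg='sync')): A:[pong,tick,hello,ok] B:[start,ping,err] C:[req,ack,sync]
After 12 (process(A)): A:[tick,hello,ok] B:[start,ping,err] C:[req,ack,sync]

Answer: tick,hello,ok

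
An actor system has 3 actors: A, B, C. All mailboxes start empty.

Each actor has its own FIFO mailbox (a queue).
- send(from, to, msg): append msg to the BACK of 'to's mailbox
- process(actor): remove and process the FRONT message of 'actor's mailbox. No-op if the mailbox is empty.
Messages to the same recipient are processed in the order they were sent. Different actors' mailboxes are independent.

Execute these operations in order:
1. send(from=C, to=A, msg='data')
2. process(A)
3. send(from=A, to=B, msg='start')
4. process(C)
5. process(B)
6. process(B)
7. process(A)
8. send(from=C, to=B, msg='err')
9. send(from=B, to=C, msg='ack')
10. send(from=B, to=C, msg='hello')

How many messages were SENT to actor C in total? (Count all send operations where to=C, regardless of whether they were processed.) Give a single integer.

After 1 (send(from=C, to=A, msg='data')): A:[data] B:[] C:[]
After 2 (process(A)): A:[] B:[] C:[]
After 3 (send(from=A, to=B, msg='start')): A:[] B:[start] C:[]
After 4 (process(C)): A:[] B:[start] C:[]
After 5 (process(B)): A:[] B:[] C:[]
After 6 (process(B)): A:[] B:[] C:[]
After 7 (process(A)): A:[] B:[] C:[]
After 8 (send(from=C, to=B, msg='err')): A:[] B:[err] C:[]
After 9 (send(from=B, to=C, msg='ack')): A:[] B:[err] C:[ack]
After 10 (send(from=B, to=C, msg='hello')): A:[] B:[err] C:[ack,hello]

Answer: 2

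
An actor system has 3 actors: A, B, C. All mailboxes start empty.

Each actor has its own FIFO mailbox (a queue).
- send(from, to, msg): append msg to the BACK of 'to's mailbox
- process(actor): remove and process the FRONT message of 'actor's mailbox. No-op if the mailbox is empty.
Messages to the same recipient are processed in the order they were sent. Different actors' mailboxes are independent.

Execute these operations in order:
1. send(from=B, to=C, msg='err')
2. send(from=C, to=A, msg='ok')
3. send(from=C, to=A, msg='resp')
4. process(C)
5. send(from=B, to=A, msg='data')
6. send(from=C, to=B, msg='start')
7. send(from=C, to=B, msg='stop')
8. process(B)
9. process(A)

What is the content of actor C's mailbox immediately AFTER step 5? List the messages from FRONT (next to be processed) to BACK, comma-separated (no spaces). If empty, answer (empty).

After 1 (send(from=B, to=C, msg='err')): A:[] B:[] C:[err]
After 2 (send(from=C, to=A, msg='ok')): A:[ok] B:[] C:[err]
After 3 (send(from=C, to=A, msg='resp')): A:[ok,resp] B:[] C:[err]
After 4 (process(C)): A:[ok,resp] B:[] C:[]
After 5 (send(from=B, to=A, msg='data')): A:[ok,resp,data] B:[] C:[]

(empty)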